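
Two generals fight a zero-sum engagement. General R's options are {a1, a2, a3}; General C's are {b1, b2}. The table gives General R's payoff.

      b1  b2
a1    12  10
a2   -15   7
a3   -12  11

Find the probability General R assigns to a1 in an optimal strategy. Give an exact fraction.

Row minima: a1 → 10, a2 → -15, a3 → -12; maximin = 10.
Column maxima: b1 → 12, b2 → 11; minimax = 11.
10 ≠ 11, so there is no saddle point; optimal play is mixed.
a2 is strictly dominated by a1, so General R never plays it.
On the remaining 2×2 (a1, a3 vs b1, b2):
Let General R play a1 with probability p. Expected payoff against b1: 12p + (-12)(1−p) = 24p − 12; against b2: 10p + 11(1−p) = −p + 11.
Setting these equal: 24p − 12 = −p + 11 ⇒ 25p = 23 ⇒ p = 23/25, and the value is (24)·(23/25) − 12 = 252/25.
For General C: with q = P(b1), equating a1's and a3's payoffs gives 2q + 10 = −23q + 11 ⇒ q = 1/25.

23/25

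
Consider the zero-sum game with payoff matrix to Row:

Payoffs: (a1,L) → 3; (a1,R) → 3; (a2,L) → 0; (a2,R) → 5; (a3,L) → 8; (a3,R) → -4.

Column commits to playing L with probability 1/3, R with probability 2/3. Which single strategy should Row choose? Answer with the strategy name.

Expected payoff of a1: (1/3)·3 + (2/3)·3 = 3.
Expected payoff of a2: (1/3)·0 + (2/3)·5 = 10/3.
Expected payoff of a3: (1/3)·8 + (2/3)·(-4) = 0.
The largest is 10/3, so Row's best response is a2.

a2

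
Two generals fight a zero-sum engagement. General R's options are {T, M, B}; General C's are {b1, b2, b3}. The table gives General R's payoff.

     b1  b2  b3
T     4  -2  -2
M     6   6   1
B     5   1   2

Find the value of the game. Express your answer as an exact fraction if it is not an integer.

Row minima: T → -2, M → 1, B → 1; maximin = 1.
Column maxima: b1 → 6, b2 → 6, b3 → 2; minimax = 2.
1 ≠ 2, so there is no saddle point; optimal play is mixed.
T is strictly dominated by M, so General R never plays it.
b1 is strictly dominated by b3 (it gives General R strictly more in every row), so General C never plays it.
On the remaining 2×2 (M, B vs b2, b3):
Let General R play M with probability p. Expected payoff against b2: 6p + 1(1−p) = 5p + 1; against b3: 1p + 2(1−p) = −p + 2.
Setting these equal: 5p + 1 = −p + 2 ⇒ 6p = 1 ⇒ p = 1/6, and the value is (5)·(1/6) + 1 = 11/6.
For General C: with q = P(b2), equating M's and B's payoffs gives 5q + 1 = −q + 2 ⇒ q = 1/6.

11/6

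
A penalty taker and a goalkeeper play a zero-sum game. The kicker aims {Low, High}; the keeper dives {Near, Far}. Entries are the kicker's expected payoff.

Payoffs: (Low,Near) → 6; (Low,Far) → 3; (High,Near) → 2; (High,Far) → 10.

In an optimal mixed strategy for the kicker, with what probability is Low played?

Row minima: Low → 3, High → 2; maximin = 3.
Column maxima: Near → 6, Far → 10; minimax = 6.
3 ≠ 6, so there is no saddle point; optimal play is mixed.
Let the kicker play Low with probability p. Expected payoff against Near: 6p + 2(1−p) = 4p + 2; against Far: 3p + 10(1−p) = −7p + 10.
Setting these equal: 4p + 2 = −7p + 10 ⇒ 11p = 8 ⇒ p = 8/11, and the value is (4)·(8/11) + 2 = 54/11.
For the keeper: with q = P(Near), equating Low's and High's payoffs gives 3q + 3 = −8q + 10 ⇒ q = 7/11.

8/11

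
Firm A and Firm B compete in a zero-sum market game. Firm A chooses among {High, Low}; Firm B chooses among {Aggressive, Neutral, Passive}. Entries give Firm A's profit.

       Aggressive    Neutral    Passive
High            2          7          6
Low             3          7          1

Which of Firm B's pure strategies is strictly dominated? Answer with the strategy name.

Neutral

Aggressive holds Firm A's payoff strictly below Neutral in every row: 2 < 7, 3 < 7.
So Neutral is strictly dominated for Firm B.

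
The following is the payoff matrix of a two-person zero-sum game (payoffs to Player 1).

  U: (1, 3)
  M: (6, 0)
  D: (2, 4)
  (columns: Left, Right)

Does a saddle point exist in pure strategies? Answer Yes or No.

No

Row minima: U → 1, M → 0, D → 2; maximin = 2.
Column maxima: Left → 6, Right → 4; minimax = 4.
2 ≠ 4, so no pure-strategy equilibrium exists.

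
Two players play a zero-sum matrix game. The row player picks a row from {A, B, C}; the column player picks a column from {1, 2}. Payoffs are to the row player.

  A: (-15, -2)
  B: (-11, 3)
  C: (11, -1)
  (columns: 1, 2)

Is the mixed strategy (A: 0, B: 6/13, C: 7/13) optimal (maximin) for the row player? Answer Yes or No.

Against 1 this mix gives (6/13)·(-11) + (7/13)·11 = 11/13.
Against 2 this mix gives (6/13)·3 + (7/13)·(-1) = 11/13.
All of the column player's active replies (1, 2) yield 11/13, and no column does worse for the row player. The mix makes the column player indifferent and guarantees 11/13, so it is optimal.

Yes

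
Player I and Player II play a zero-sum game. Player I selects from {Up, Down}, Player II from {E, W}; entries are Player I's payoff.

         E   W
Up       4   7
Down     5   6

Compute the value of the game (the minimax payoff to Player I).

5

Row minima: Up → 4, Down → 5; maximin = 5.
Column maxima: E → 5, W → 7; minimax = 5.
Since maximin = minimax = 5, there is a saddle point and the value is 5.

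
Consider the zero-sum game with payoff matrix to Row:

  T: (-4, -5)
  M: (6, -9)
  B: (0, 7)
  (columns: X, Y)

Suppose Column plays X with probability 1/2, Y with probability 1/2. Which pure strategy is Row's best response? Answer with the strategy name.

Expected payoff of T: (1/2)·(-4) + (1/2)·(-5) = -9/2.
Expected payoff of M: (1/2)·6 + (1/2)·(-9) = -3/2.
Expected payoff of B: (1/2)·0 + (1/2)·7 = 7/2.
The largest is 7/2, so Row's best response is B.

B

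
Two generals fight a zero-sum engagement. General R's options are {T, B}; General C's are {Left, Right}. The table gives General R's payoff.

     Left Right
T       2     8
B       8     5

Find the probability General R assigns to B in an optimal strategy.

2/3

Row minima: T → 2, B → 5; maximin = 5.
Column maxima: Left → 8, Right → 8; minimax = 8.
5 ≠ 8, so there is no saddle point; optimal play is mixed.
Let General R play T with probability p. Expected payoff against Left: 2p + 8(1−p) = −6p + 8; against Right: 8p + 5(1−p) = 3p + 5.
Setting these equal: −6p + 8 = 3p + 5 ⇒ −9p = -3 ⇒ p = 1/3, and the value is (-6)·(1/3) + 8 = 6.
For General C: with q = P(Left), equating T's and B's payoffs gives −6q + 8 = 3q + 5 ⇒ q = 1/3.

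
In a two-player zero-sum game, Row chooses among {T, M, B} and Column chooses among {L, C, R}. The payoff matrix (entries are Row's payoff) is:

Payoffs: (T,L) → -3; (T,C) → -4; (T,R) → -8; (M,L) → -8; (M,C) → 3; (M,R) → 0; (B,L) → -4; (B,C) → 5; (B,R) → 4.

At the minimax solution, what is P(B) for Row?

Row minima: T → -8, M → -8, B → -4; maximin = -4.
Column maxima: L → -3, C → 5, R → 4; minimax = -3.
-4 ≠ -3, so there is no saddle point; optimal play is mixed.
M is strictly dominated by B, so Row never plays it.
C is strictly dominated by R (it gives Row strictly more in every row), so Column never plays it.
On the remaining 2×2 (T, B vs L, R):
Let Row play T with probability p. Expected payoff against L: (-3)p + (-4)(1−p) = p − 4; against R: (-8)p + 4(1−p) = −12p + 4.
Setting these equal: p − 4 = −12p + 4 ⇒ 13p = 8 ⇒ p = 8/13, and the value is (1)·(8/13) − 4 = -44/13.
For Column: with q = P(L), equating T's and B's payoffs gives 5q − 8 = −8q + 4 ⇒ q = 12/13.

5/13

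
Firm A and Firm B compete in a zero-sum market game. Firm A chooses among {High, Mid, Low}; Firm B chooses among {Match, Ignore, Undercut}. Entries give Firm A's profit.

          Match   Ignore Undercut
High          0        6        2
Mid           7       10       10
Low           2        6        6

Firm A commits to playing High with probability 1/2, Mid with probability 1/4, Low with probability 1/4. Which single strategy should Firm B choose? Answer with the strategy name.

If Firm B plays Match, Firm A's expected payoff is (1/2)·0 + (1/4)·7 + (1/4)·2 = 9/4.
If Firm B plays Ignore, Firm A's expected payoff is (1/2)·6 + (1/4)·10 + (1/4)·6 = 7.
If Firm B plays Undercut, Firm A's expected payoff is (1/2)·2 + (1/4)·10 + (1/4)·6 = 5.
Firm B minimizes Firm A's payoff; the smallest is 9/4, so the best response is Match.

Match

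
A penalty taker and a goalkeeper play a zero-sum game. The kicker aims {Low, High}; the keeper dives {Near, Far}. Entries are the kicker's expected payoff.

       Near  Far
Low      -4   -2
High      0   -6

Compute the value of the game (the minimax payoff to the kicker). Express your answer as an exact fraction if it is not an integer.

Row minima: Low → -4, High → -6; maximin = -4.
Column maxima: Near → 0, Far → -2; minimax = -2.
-4 ≠ -2, so there is no saddle point; optimal play is mixed.
Let the kicker play Low with probability p. Expected payoff against Near: (-4)p + 0(1−p) = −4p; against Far: (-2)p + (-6)(1−p) = 4p − 6.
Setting these equal: −4p = 4p − 6 ⇒ −8p = -6 ⇒ p = 3/4, and the value is (-4)·(3/4) = -3.
For the keeper: with q = P(Near), equating Low's and High's payoffs gives −2q − 2 = 6q − 6 ⇒ q = 1/2.

-3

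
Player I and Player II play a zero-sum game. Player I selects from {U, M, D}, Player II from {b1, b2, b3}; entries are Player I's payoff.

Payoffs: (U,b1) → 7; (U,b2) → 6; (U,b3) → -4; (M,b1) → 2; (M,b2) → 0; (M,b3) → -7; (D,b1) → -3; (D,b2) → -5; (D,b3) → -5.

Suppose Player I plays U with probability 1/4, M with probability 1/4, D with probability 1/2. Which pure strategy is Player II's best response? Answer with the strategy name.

b3

If Player II plays b1, Player I's expected payoff is (1/4)·7 + (1/4)·2 + (1/2)·(-3) = 3/4.
If Player II plays b2, Player I's expected payoff is (1/4)·6 + (1/4)·0 + (1/2)·(-5) = -1.
If Player II plays b3, Player I's expected payoff is (1/4)·(-4) + (1/4)·(-7) + (1/2)·(-5) = -21/4.
Player II minimizes Player I's payoff; the smallest is -21/4, so the best response is b3.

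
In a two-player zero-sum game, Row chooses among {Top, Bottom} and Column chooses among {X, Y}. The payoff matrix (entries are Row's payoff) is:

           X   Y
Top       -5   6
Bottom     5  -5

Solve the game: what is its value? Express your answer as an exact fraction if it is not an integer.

Row minima: Top → -5, Bottom → -5; maximin = -5.
Column maxima: X → 5, Y → 6; minimax = 5.
-5 ≠ 5, so there is no saddle point; optimal play is mixed.
Let Row play Top with probability p. Expected payoff against X: (-5)p + 5(1−p) = −10p + 5; against Y: 6p + (-5)(1−p) = 11p − 5.
Setting these equal: −10p + 5 = 11p − 5 ⇒ −21p = -10 ⇒ p = 10/21, and the value is (-10)·(10/21) + 5 = 5/21.
For Column: with q = P(X), equating Top's and Bottom's payoffs gives −11q + 6 = 10q − 5 ⇒ q = 11/21.

5/21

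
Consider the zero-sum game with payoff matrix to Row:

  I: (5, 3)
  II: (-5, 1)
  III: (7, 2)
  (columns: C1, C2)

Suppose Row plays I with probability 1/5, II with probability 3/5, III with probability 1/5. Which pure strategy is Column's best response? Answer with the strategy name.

If Column plays C1, Row's expected payoff is (1/5)·5 + (3/5)·(-5) + (1/5)·7 = -3/5.
If Column plays C2, Row's expected payoff is (1/5)·3 + (3/5)·1 + (1/5)·2 = 8/5.
Column minimizes Row's payoff; the smallest is -3/5, so the best response is C1.

C1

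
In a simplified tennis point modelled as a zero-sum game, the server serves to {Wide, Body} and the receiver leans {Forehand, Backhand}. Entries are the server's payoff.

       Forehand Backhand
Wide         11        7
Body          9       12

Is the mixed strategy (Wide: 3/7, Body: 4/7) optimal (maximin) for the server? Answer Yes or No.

Yes

Against Forehand this mix gives (3/7)·11 + (4/7)·9 = 69/7.
Against Backhand this mix gives (3/7)·7 + (4/7)·12 = 69/7.
All of the receiver's active replies (Forehand, Backhand) yield 69/7, and no column does worse for the server. The mix makes the receiver indifferent and guarantees 69/7, so it is optimal.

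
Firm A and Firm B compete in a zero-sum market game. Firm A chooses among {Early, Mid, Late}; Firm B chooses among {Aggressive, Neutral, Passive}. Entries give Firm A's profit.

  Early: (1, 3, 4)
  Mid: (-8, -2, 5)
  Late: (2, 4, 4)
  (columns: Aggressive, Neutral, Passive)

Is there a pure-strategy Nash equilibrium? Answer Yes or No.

Row minima: Early → 1, Mid → -8, Late → 2; maximin = 2.
Column maxima: Aggressive → 2, Neutral → 4, Passive → 5; minimax = 2.
maximin = minimax = 2, so a saddle point exists.

Yes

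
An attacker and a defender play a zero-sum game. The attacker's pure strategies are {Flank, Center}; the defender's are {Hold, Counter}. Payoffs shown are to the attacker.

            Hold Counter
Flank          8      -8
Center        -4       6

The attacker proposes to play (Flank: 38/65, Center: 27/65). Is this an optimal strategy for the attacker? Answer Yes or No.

No

Against Hold this mix gives (38/65)·8 + (27/65)·(-4) = 196/65.
Against Counter this mix gives (38/65)·(-8) + (27/65)·6 = -142/65.
The defender will play Counter, holding the attacker to -142/65. Shifting weight toward the row that does better against Counter would raise this floor (the equalizing mix achieves 8/13 against both Counter and Hold), so the proposed strategy is not optimal.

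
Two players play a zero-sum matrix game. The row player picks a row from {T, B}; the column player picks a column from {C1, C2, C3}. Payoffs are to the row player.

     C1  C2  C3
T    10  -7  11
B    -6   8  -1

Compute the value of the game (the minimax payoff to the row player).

Row minima: T → -7, B → -6; maximin = -6.
Column maxima: C1 → 10, C2 → 8, C3 → 11; minimax = 8.
-6 ≠ 8, so there is no saddle point; optimal play is mixed.
C3 is strictly dominated by C1 (it gives the row player strictly more in every row), so the column player never plays it.
On the remaining 2×2 (T, B vs C1, C2):
Let the row player play T with probability p. Expected payoff against C1: 10p + (-6)(1−p) = 16p − 6; against C2: (-7)p + 8(1−p) = −15p + 8.
Setting these equal: 16p − 6 = −15p + 8 ⇒ 31p = 14 ⇒ p = 14/31, and the value is (16)·(14/31) − 6 = 38/31.
For the column player: with q = P(C1), equating T's and B's payoffs gives 17q − 7 = −14q + 8 ⇒ q = 15/31.

38/31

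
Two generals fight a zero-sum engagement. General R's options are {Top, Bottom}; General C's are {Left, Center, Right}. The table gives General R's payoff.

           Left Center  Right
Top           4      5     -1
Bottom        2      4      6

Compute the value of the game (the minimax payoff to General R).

Row minima: Top → -1, Bottom → 2; maximin = 2.
Column maxima: Left → 4, Center → 5, Right → 6; minimax = 4.
2 ≠ 4, so there is no saddle point; optimal play is mixed.
Center is strictly dominated by Left (it gives General R strictly more in every row), so General C never plays it.
On the remaining 2×2 (Top, Bottom vs Left, Right):
Let General R play Top with probability p. Expected payoff against Left: 4p + 2(1−p) = 2p + 2; against Right: (-1)p + 6(1−p) = −7p + 6.
Setting these equal: 2p + 2 = −7p + 6 ⇒ 9p = 4 ⇒ p = 4/9, and the value is (2)·(4/9) + 2 = 26/9.
For General C: with q = P(Left), equating Top's and Bottom's payoffs gives 5q − 1 = −4q + 6 ⇒ q = 7/9.

26/9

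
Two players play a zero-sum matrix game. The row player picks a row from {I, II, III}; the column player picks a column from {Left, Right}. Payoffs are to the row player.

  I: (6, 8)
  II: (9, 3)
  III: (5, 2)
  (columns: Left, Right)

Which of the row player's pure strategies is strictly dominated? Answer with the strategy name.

I gives a strictly higher payoff than III against every column: 6 > 5, 8 > 2.
So III is strictly dominated and the row player never plays it.

III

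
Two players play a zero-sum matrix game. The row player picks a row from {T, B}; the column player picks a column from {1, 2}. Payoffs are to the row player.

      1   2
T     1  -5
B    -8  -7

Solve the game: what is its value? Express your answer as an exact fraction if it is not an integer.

-5

Row minima: T → -5, B → -8; maximin = -5.
Column maxima: 1 → 1, 2 → -5; minimax = -5.
Since maximin = minimax = -5, there is a saddle point and the value is -5.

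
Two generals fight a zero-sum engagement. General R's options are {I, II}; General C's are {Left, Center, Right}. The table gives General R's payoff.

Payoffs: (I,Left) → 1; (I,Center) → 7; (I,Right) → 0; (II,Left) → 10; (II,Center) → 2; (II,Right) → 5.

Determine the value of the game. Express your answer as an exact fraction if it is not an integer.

Row minima: I → 0, II → 2; maximin = 2.
Column maxima: Left → 10, Center → 7, Right → 5; minimax = 5.
2 ≠ 5, so there is no saddle point; optimal play is mixed.
Left is strictly dominated by Right (it gives General R strictly more in every row), so General C never plays it.
On the remaining 2×2 (I, II vs Center, Right):
Let General R play I with probability p. Expected payoff against Center: 7p + 2(1−p) = 5p + 2; against Right: 0p + 5(1−p) = −5p + 5.
Setting these equal: 5p + 2 = −5p + 5 ⇒ 10p = 3 ⇒ p = 3/10, and the value is (5)·(3/10) + 2 = 7/2.
For General C: with q = P(Center), equating I's and II's payoffs gives 7q = −3q + 5 ⇒ q = 1/2.

7/2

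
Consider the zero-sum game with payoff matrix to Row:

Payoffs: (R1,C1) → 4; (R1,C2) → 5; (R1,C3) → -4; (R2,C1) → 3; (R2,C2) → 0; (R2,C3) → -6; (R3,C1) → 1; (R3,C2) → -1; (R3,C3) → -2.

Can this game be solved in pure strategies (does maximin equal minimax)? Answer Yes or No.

Yes

Row minima: R1 → -4, R2 → -6, R3 → -2; maximin = -2.
Column maxima: C1 → 4, C2 → 5, C3 → -2; minimax = -2.
maximin = minimax = -2, so a saddle point exists.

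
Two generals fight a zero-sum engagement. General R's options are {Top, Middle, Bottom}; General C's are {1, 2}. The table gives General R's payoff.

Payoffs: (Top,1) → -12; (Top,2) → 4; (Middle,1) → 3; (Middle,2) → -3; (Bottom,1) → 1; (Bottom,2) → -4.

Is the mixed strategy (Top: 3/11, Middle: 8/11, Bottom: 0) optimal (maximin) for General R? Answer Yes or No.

Against 1 this mix gives (3/11)·(-12) + (8/11)·3 = -12/11.
Against 2 this mix gives (3/11)·4 + (8/11)·(-3) = -12/11.
All of General C's active replies (1, 2) yield -12/11, and no column does worse for General R. The mix makes General C indifferent and guarantees -12/11, so it is optimal.

Yes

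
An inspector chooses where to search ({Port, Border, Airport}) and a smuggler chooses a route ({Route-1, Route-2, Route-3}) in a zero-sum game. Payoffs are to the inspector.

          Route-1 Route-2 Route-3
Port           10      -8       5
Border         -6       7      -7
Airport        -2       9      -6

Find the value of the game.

-3/28

Row minima: Port → -8, Border → -7, Airport → -6; maximin = -6.
Column maxima: Route-1 → 10, Route-2 → 9, Route-3 → 5; minimax = 5.
-6 ≠ 5, so there is no saddle point; optimal play is mixed.
Border is strictly dominated by Airport, so the inspector never plays it.
Route-1 is strictly dominated by Route-3 (it gives the inspector strictly more in every row), so the smuggler never plays it.
On the remaining 2×2 (Port, Airport vs Route-2, Route-3):
Let the inspector play Port with probability p. Expected payoff against Route-2: (-8)p + 9(1−p) = −17p + 9; against Route-3: 5p + (-6)(1−p) = 11p − 6.
Setting these equal: −17p + 9 = 11p − 6 ⇒ −28p = -15 ⇒ p = 15/28, and the value is (-17)·(15/28) + 9 = -3/28.
For the smuggler: with q = P(Route-2), equating Port's and Airport's payoffs gives −13q + 5 = 15q − 6 ⇒ q = 11/28.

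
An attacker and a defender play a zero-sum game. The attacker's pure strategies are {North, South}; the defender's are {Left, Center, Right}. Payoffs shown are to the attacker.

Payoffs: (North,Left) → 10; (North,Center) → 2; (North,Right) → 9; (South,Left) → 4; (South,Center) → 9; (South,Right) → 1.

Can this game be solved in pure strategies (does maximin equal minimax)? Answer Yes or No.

Row minima: North → 2, South → 1; maximin = 2.
Column maxima: Left → 10, Center → 9, Right → 9; minimax = 9.
2 ≠ 9, so no pure-strategy equilibrium exists.

No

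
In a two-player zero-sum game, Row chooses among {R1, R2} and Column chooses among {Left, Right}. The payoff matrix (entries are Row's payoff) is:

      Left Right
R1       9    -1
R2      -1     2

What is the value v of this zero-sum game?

17/13

Row minima: R1 → -1, R2 → -1; maximin = -1.
Column maxima: Left → 9, Right → 2; minimax = 2.
-1 ≠ 2, so there is no saddle point; optimal play is mixed.
Let Row play R1 with probability p. Expected payoff against Left: 9p + (-1)(1−p) = 10p − 1; against Right: (-1)p + 2(1−p) = −3p + 2.
Setting these equal: 10p − 1 = −3p + 2 ⇒ 13p = 3 ⇒ p = 3/13, and the value is (10)·(3/13) − 1 = 17/13.
For Column: with q = P(Left), equating R1's and R2's payoffs gives 10q − 1 = −3q + 2 ⇒ q = 3/13.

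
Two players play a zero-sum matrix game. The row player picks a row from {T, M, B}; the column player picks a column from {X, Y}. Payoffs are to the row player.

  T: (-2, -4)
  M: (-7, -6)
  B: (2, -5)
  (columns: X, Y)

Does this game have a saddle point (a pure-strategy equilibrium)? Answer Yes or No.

Row minima: T → -4, M → -7, B → -5; maximin = -4.
Column maxima: X → 2, Y → -4; minimax = -4.
maximin = minimax = -4, so a saddle point exists.

Yes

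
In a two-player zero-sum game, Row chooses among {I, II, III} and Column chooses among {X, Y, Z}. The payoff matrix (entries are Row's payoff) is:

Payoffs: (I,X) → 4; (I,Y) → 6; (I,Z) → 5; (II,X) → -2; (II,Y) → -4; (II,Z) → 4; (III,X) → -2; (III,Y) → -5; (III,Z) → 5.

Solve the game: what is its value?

Row minima: I → 4, II → -4, III → -5; maximin = 4.
Column maxima: X → 4, Y → 6, Z → 5; minimax = 4.
Since maximin = minimax = 4, there is a saddle point and the value is 4.

4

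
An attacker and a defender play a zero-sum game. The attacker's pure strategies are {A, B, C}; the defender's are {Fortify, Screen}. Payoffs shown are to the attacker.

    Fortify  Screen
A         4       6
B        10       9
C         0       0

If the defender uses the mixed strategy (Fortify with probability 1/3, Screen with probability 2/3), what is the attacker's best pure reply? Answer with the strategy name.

B

Expected payoff of A: (1/3)·4 + (2/3)·6 = 16/3.
Expected payoff of B: (1/3)·10 + (2/3)·9 = 28/3.
Expected payoff of C: (1/3)·0 + (2/3)·0 = 0.
The largest is 28/3, so the attacker's best response is B.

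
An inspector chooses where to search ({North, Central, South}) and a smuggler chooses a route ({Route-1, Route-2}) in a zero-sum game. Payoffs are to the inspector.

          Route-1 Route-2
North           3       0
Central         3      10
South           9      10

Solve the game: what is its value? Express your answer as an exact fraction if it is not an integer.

Row minima: North → 0, Central → 3, South → 9; maximin = 9.
Column maxima: Route-1 → 9, Route-2 → 10; minimax = 9.
Since maximin = minimax = 9, there is a saddle point and the value is 9.

9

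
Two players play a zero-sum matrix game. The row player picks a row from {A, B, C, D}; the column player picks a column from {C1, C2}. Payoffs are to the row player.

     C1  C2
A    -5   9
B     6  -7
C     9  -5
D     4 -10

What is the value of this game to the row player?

Row minima: A → -5, B → -7, C → -5, D → -10; maximin = -5.
Column maxima: C1 → 9, C2 → 9; minimax = 9.
-5 ≠ 9, so there is no saddle point; optimal play is mixed.
B is strictly dominated by C, so the row player never plays it.
D is strictly dominated by C, so the row player never plays it.
On the remaining 2×2 (A, C vs C1, C2):
Let the row player play A with probability p. Expected payoff against C1: (-5)p + 9(1−p) = −14p + 9; against C2: 9p + (-5)(1−p) = 14p − 5.
Setting these equal: −14p + 9 = 14p − 5 ⇒ −28p = -14 ⇒ p = 1/2, and the value is (-14)·(1/2) + 9 = 2.
For the column player: with q = P(C1), equating A's and C's payoffs gives −14q + 9 = 14q − 5 ⇒ q = 1/2.

2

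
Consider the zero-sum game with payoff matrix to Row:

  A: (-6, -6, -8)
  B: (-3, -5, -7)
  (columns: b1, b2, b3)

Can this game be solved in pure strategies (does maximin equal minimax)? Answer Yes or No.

Yes

Row minima: A → -8, B → -7; maximin = -7.
Column maxima: b1 → -3, b2 → -5, b3 → -7; minimax = -7.
maximin = minimax = -7, so a saddle point exists.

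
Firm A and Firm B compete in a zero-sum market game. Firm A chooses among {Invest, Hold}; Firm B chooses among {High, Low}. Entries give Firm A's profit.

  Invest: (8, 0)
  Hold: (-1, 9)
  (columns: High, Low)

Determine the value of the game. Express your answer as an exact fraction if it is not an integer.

4

Row minima: Invest → 0, Hold → -1; maximin = 0.
Column maxima: High → 8, Low → 9; minimax = 8.
0 ≠ 8, so there is no saddle point; optimal play is mixed.
Let Firm A play Invest with probability p. Expected payoff against High: 8p + (-1)(1−p) = 9p − 1; against Low: 0p + 9(1−p) = −9p + 9.
Setting these equal: 9p − 1 = −9p + 9 ⇒ 18p = 10 ⇒ p = 5/9, and the value is (9)·(5/9) − 1 = 4.
For Firm B: with q = P(High), equating Invest's and Hold's payoffs gives 8q = −10q + 9 ⇒ q = 1/2.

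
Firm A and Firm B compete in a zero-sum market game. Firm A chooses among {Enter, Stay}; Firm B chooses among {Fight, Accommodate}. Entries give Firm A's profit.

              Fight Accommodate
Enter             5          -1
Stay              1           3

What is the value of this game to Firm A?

2

Row minima: Enter → -1, Stay → 1; maximin = 1.
Column maxima: Fight → 5, Accommodate → 3; minimax = 3.
1 ≠ 3, so there is no saddle point; optimal play is mixed.
Let Firm A play Enter with probability p. Expected payoff against Fight: 5p + 1(1−p) = 4p + 1; against Accommodate: (-1)p + 3(1−p) = −4p + 3.
Setting these equal: 4p + 1 = −4p + 3 ⇒ 8p = 2 ⇒ p = 1/4, and the value is (4)·(1/4) + 1 = 2.
For Firm B: with q = P(Fight), equating Enter's and Stay's payoffs gives 6q − 1 = −2q + 3 ⇒ q = 1/2.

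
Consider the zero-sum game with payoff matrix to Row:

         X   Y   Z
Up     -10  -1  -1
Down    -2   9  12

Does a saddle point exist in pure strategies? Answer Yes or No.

Row minima: Up → -10, Down → -2; maximin = -2.
Column maxima: X → -2, Y → 9, Z → 12; minimax = -2.
maximin = minimax = -2, so a saddle point exists.

Yes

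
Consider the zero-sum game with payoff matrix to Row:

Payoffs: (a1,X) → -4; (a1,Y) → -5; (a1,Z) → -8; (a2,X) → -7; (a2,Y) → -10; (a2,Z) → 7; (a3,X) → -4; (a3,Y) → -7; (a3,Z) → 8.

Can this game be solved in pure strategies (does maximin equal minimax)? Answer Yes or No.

No

Row minima: a1 → -8, a2 → -10, a3 → -7; maximin = -7.
Column maxima: X → -4, Y → -5, Z → 8; minimax = -5.
-7 ≠ -5, so no pure-strategy equilibrium exists.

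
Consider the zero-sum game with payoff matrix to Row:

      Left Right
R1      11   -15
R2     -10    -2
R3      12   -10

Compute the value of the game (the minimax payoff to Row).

Row minima: R1 → -15, R2 → -10, R3 → -10; maximin = -10.
Column maxima: Left → 12, Right → -2; minimax = -2.
-10 ≠ -2, so there is no saddle point; optimal play is mixed.
R1 is strictly dominated by R3, so Row never plays it.
On the remaining 2×2 (R2, R3 vs Left, Right):
Let Row play R2 with probability p. Expected payoff against Left: (-10)p + 12(1−p) = −22p + 12; against Right: (-2)p + (-10)(1−p) = 8p − 10.
Setting these equal: −22p + 12 = 8p − 10 ⇒ −30p = -22 ⇒ p = 11/15, and the value is (-22)·(11/15) + 12 = -62/15.
For Column: with q = P(Left), equating R2's and R3's payoffs gives −8q − 2 = 22q − 10 ⇒ q = 4/15.

-62/15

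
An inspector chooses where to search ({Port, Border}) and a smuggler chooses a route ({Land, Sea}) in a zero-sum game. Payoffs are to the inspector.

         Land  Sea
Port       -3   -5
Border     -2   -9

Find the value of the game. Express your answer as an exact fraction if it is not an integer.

-5

Row minima: Port → -5, Border → -9; maximin = -5.
Column maxima: Land → -2, Sea → -5; minimax = -5.
Since maximin = minimax = -5, there is a saddle point and the value is -5.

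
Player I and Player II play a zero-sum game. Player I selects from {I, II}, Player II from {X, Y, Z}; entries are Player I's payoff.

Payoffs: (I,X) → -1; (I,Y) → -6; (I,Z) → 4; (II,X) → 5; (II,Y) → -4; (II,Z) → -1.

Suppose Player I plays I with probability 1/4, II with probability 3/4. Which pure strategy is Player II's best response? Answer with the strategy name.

If Player II plays X, Player I's expected payoff is (1/4)·(-1) + (3/4)·5 = 7/2.
If Player II plays Y, Player I's expected payoff is (1/4)·(-6) + (3/4)·(-4) = -9/2.
If Player II plays Z, Player I's expected payoff is (1/4)·4 + (3/4)·(-1) = 1/4.
Player II minimizes Player I's payoff; the smallest is -9/2, so the best response is Y.

Y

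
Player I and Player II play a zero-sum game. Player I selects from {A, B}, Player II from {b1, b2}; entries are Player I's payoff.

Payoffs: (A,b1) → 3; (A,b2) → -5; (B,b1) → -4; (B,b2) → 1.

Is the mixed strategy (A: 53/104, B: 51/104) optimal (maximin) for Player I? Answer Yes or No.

Against b1 this mix gives (53/104)·3 + (51/104)·(-4) = -45/104.
Against b2 this mix gives (53/104)·(-5) + (51/104)·1 = -107/52.
Player II will play b2, holding Player I to -107/52. Shifting weight toward the row that does better against b2 would raise this floor (the equalizing mix achieves -17/13 against both b2 and b1), so the proposed strategy is not optimal.

No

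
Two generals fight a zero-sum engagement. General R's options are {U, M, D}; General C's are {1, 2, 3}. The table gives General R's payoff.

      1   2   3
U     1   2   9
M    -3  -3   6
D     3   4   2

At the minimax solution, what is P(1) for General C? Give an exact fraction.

Row minima: U → 1, M → -3, D → 2; maximin = 2.
Column maxima: 1 → 3, 2 → 4, 3 → 9; minimax = 3.
2 ≠ 3, so there is no saddle point; optimal play is mixed.
M is strictly dominated by U, so General R never plays it.
With M eliminated, 2 is strictly dominated by 1 (it gives General R strictly more in every remaining row), so General C never plays it.
On the remaining 2×2 (U, D vs 1, 3):
Let General R play U with probability p. Expected payoff against 1: 1p + 3(1−p) = −2p + 3; against 3: 9p + 2(1−p) = 7p + 2.
Setting these equal: −2p + 3 = 7p + 2 ⇒ −9p = -1 ⇒ p = 1/9, and the value is (-2)·(1/9) + 3 = 25/9.
For General C: with q = P(1), equating U's and D's payoffs gives −8q + 9 = q + 2 ⇒ q = 7/9.

7/9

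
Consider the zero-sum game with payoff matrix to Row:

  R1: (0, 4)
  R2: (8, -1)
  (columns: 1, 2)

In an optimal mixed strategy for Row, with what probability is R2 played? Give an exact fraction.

Row minima: R1 → 0, R2 → -1; maximin = 0.
Column maxima: 1 → 8, 2 → 4; minimax = 4.
0 ≠ 4, so there is no saddle point; optimal play is mixed.
Let Row play R1 with probability p. Expected payoff against 1: 0p + 8(1−p) = −8p + 8; against 2: 4p + (-1)(1−p) = 5p − 1.
Setting these equal: −8p + 8 = 5p − 1 ⇒ −13p = -9 ⇒ p = 9/13, and the value is (-8)·(9/13) + 8 = 32/13.
For Column: with q = P(1), equating R1's and R2's payoffs gives −4q + 4 = 9q − 1 ⇒ q = 5/13.

4/13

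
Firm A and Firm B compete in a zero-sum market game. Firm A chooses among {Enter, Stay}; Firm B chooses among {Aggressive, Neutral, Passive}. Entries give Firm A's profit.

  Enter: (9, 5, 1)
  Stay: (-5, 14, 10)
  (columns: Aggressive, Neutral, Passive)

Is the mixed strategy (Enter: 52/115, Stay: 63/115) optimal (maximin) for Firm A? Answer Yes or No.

No

Against Aggressive this mix gives (52/115)·9 + (63/115)·(-5) = 153/115.
Against Neutral this mix gives (52/115)·5 + (63/115)·14 = 1142/115.
Against Passive this mix gives (52/115)·1 + (63/115)·10 = 682/115.
Firm B will play Aggressive, holding Firm A to 153/115. Shifting weight toward the row that does better against Aggressive would raise this floor (the equalizing mix achieves 95/23 against both Aggressive and Passive), so the proposed strategy is not optimal.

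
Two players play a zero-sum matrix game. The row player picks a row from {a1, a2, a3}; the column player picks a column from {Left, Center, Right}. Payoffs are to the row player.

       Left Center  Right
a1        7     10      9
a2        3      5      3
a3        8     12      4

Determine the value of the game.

22/3

Row minima: a1 → 7, a2 → 3, a3 → 4; maximin = 7.
Column maxima: Left → 8, Center → 12, Right → 9; minimax = 8.
7 ≠ 8, so there is no saddle point; optimal play is mixed.
a2 is strictly dominated by a1, so the row player never plays it.
Center is strictly dominated by Left (it gives the row player strictly more in every row), so the column player never plays it.
On the remaining 2×2 (a1, a3 vs Left, Right):
Let the row player play a1 with probability p. Expected payoff against Left: 7p + 8(1−p) = −p + 8; against Right: 9p + 4(1−p) = 5p + 4.
Setting these equal: −p + 8 = 5p + 4 ⇒ −6p = -4 ⇒ p = 2/3, and the value is (-1)·(2/3) + 8 = 22/3.
For the column player: with q = P(Left), equating a1's and a3's payoffs gives −2q + 9 = 4q + 4 ⇒ q = 5/6.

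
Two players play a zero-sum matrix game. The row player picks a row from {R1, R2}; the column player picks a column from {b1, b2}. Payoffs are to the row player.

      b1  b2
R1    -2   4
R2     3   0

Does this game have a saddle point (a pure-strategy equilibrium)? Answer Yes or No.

No

Row minima: R1 → -2, R2 → 0; maximin = 0.
Column maxima: b1 → 3, b2 → 4; minimax = 3.
0 ≠ 3, so no pure-strategy equilibrium exists.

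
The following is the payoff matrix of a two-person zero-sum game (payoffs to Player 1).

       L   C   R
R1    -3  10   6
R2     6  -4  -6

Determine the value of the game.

Row minima: R1 → -3, R2 → -6; maximin = -3.
Column maxima: L → 6, C → 10, R → 6; minimax = 6.
-3 ≠ 6, so there is no saddle point; optimal play is mixed.
C is strictly dominated by R (it gives Player 1 strictly more in every row), so Player 2 never plays it.
On the remaining 2×2 (R1, R2 vs L, R):
Let Player 1 play R1 with probability p. Expected payoff against L: (-3)p + 6(1−p) = −9p + 6; against R: 6p + (-6)(1−p) = 12p − 6.
Setting these equal: −9p + 6 = 12p − 6 ⇒ −21p = -12 ⇒ p = 4/7, and the value is (-9)·(4/7) + 6 = 6/7.
For Player 2: with q = P(L), equating R1's and R2's payoffs gives −9q + 6 = 12q − 6 ⇒ q = 4/7.

6/7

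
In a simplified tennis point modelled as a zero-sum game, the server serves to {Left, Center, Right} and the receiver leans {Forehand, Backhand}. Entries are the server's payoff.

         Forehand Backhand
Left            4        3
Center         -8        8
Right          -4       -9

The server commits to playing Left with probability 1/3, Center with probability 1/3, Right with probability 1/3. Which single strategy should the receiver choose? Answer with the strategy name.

Forehand

If the receiver plays Forehand, the server's expected payoff is (1/3)·4 + (1/3)·(-8) + (1/3)·(-4) = -8/3.
If the receiver plays Backhand, the server's expected payoff is (1/3)·3 + (1/3)·8 + (1/3)·(-9) = 2/3.
The receiver minimizes the server's payoff; the smallest is -8/3, so the best response is Forehand.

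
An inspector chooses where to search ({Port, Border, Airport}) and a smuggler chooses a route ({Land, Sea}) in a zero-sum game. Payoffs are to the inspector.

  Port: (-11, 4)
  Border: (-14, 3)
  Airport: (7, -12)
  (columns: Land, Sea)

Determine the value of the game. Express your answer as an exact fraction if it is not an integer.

Row minima: Port → -11, Border → -14, Airport → -12; maximin = -11.
Column maxima: Land → 7, Sea → 4; minimax = 4.
-11 ≠ 4, so there is no saddle point; optimal play is mixed.
Border is strictly dominated by Port, so the inspector never plays it.
On the remaining 2×2 (Port, Airport vs Land, Sea):
Let the inspector play Port with probability p. Expected payoff against Land: (-11)p + 7(1−p) = −18p + 7; against Sea: 4p + (-12)(1−p) = 16p − 12.
Setting these equal: −18p + 7 = 16p − 12 ⇒ −34p = -19 ⇒ p = 19/34, and the value is (-18)·(19/34) + 7 = -52/17.
For the smuggler: with q = P(Land), equating Port's and Airport's payoffs gives −15q + 4 = 19q − 12 ⇒ q = 8/17.

-52/17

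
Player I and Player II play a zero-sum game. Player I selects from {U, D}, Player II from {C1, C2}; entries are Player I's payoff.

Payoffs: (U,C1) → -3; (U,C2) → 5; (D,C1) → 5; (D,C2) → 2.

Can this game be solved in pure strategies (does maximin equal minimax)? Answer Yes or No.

Row minima: U → -3, D → 2; maximin = 2.
Column maxima: C1 → 5, C2 → 5; minimax = 5.
2 ≠ 5, so no pure-strategy equilibrium exists.

No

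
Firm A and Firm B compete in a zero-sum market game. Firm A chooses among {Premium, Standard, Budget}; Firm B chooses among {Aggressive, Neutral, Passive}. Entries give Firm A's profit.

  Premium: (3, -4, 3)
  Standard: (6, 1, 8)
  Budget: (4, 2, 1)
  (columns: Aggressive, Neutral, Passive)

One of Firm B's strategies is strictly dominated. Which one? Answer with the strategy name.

Neutral holds Firm A's payoff strictly below Aggressive in every row: -4 < 3, 1 < 6, 2 < 4.
So Aggressive is strictly dominated for Firm B.

Aggressive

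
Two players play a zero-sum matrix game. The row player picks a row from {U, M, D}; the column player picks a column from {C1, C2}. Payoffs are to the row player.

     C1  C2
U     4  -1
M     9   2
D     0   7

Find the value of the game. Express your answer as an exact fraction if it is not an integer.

Row minima: U → -1, M → 2, D → 0; maximin = 2.
Column maxima: C1 → 9, C2 → 7; minimax = 7.
2 ≠ 7, so there is no saddle point; optimal play is mixed.
U is strictly dominated by M, so the row player never plays it.
On the remaining 2×2 (M, D vs C1, C2):
Let the row player play M with probability p. Expected payoff against C1: 9p + 0(1−p) = 9p; against C2: 2p + 7(1−p) = −5p + 7.
Setting these equal: 9p = −5p + 7 ⇒ 14p = 7 ⇒ p = 1/2, and the value is (9)·(1/2) = 9/2.
For the column player: with q = P(C1), equating M's and D's payoffs gives 7q + 2 = −7q + 7 ⇒ q = 5/14.

9/2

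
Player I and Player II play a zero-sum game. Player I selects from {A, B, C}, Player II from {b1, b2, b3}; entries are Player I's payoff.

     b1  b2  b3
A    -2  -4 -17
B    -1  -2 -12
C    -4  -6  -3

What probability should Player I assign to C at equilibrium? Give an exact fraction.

10/13

Row minima: A → -17, B → -12, C → -6; maximin = -6.
Column maxima: b1 → -1, b2 → -2, b3 → -3; minimax = -3.
-6 ≠ -3, so there is no saddle point; optimal play is mixed.
A is strictly dominated by B, so Player I never plays it.
b1 is strictly dominated by b2 (it gives Player I strictly more in every row), so Player II never plays it.
On the remaining 2×2 (B, C vs b2, b3):
Let Player I play B with probability p. Expected payoff against b2: (-2)p + (-6)(1−p) = 4p − 6; against b3: (-12)p + (-3)(1−p) = −9p − 3.
Setting these equal: 4p − 6 = −9p − 3 ⇒ 13p = 3 ⇒ p = 3/13, and the value is (4)·(3/13) − 6 = -66/13.
For Player II: with q = P(b2), equating B's and C's payoffs gives 10q − 12 = −3q − 3 ⇒ q = 9/13.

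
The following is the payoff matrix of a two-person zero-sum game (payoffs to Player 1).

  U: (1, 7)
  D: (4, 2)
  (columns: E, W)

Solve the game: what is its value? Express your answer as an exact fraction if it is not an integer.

13/4

Row minima: U → 1, D → 2; maximin = 2.
Column maxima: E → 4, W → 7; minimax = 4.
2 ≠ 4, so there is no saddle point; optimal play is mixed.
Let Player 1 play U with probability p. Expected payoff against E: 1p + 4(1−p) = −3p + 4; against W: 7p + 2(1−p) = 5p + 2.
Setting these equal: −3p + 4 = 5p + 2 ⇒ −8p = -2 ⇒ p = 1/4, and the value is (-3)·(1/4) + 4 = 13/4.
For Player 2: with q = P(E), equating U's and D's payoffs gives −6q + 7 = 2q + 2 ⇒ q = 5/8.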